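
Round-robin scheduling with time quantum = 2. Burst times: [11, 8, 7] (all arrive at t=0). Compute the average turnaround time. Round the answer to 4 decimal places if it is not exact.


Time quantum = 2
Execution trace:
  J1 runs 2 units, time = 2
  J2 runs 2 units, time = 4
  J3 runs 2 units, time = 6
  J1 runs 2 units, time = 8
  J2 runs 2 units, time = 10
  J3 runs 2 units, time = 12
  J1 runs 2 units, time = 14
  J2 runs 2 units, time = 16
  J3 runs 2 units, time = 18
  J1 runs 2 units, time = 20
  J2 runs 2 units, time = 22
  J3 runs 1 units, time = 23
  J1 runs 2 units, time = 25
  J1 runs 1 units, time = 26
Finish times: [26, 22, 23]
Average turnaround = 71/3 = 23.6667

23.6667


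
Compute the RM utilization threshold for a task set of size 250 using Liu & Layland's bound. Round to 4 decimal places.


Compute 2^(1/250) = 1.0027764359
Subtract 1: 1.0027764359 - 1 = 0.0027764359
Multiply by n: 250 * 0.0027764359 = 0.6941089750
Round to 4 dp: 0.6941

0.6941


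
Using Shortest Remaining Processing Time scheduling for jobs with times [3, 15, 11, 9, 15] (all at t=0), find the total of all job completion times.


Since all jobs arrive at t=0, SRPT equals SPT ordering.
SPT order: [3, 9, 11, 15, 15]
Completion times:
  Job 1: p=3, C=3
  Job 2: p=9, C=12
  Job 3: p=11, C=23
  Job 4: p=15, C=38
  Job 5: p=15, C=53
Total completion time = 3 + 12 + 23 + 38 + 53 = 129

129


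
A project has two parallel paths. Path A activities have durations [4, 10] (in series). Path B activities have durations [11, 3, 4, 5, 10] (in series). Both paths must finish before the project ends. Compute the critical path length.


Path A total = 4 + 10 = 14
Path B total = 11 + 3 + 4 + 5 + 10 = 33
Critical path = longest path = max(14, 33) = 33

33


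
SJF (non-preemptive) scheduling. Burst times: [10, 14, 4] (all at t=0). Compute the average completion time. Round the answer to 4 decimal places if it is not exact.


SJF order (ascending): [4, 10, 14]
Completion times:
  Job 1: burst=4, C=4
  Job 2: burst=10, C=14
  Job 3: burst=14, C=28
Average completion = 46/3 = 15.3333

15.3333


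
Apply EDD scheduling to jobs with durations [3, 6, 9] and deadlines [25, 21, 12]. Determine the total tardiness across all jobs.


Sort by due date (EDD order): [(9, 12), (6, 21), (3, 25)]
Compute completion times and tardiness:
  Job 1: p=9, d=12, C=9, tardiness=max(0,9-12)=0
  Job 2: p=6, d=21, C=15, tardiness=max(0,15-21)=0
  Job 3: p=3, d=25, C=18, tardiness=max(0,18-25)=0
Total tardiness = 0

0


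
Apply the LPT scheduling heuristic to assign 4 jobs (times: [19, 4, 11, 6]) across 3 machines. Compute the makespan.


Sort jobs in decreasing order (LPT): [19, 11, 6, 4]
Assign each job to the least loaded machine:
  Machine 1: jobs [19], load = 19
  Machine 2: jobs [11], load = 11
  Machine 3: jobs [6, 4], load = 10
Makespan = max load = 19

19


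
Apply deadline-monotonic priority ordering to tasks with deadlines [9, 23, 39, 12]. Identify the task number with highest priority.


Sort tasks by relative deadline (ascending):
  Task 1: deadline = 9
  Task 4: deadline = 12
  Task 2: deadline = 23
  Task 3: deadline = 39
Priority order (highest first): [1, 4, 2, 3]
Highest priority task = 1

1


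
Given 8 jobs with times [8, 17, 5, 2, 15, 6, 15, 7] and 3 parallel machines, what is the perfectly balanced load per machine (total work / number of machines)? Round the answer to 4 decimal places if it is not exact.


Total processing time = 8 + 17 + 5 + 2 + 15 + 6 + 15 + 7 = 75
Number of machines = 3
Ideal balanced load = 75 / 3 = 25.0

25.0


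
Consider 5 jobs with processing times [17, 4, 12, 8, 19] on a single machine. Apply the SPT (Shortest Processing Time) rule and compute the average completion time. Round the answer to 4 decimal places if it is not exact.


Sort jobs by processing time (SPT order): [4, 8, 12, 17, 19]
Compute completion times sequentially:
  Job 1: processing = 4, completes at 4
  Job 2: processing = 8, completes at 12
  Job 3: processing = 12, completes at 24
  Job 4: processing = 17, completes at 41
  Job 5: processing = 19, completes at 60
Sum of completion times = 141
Average completion time = 141/5 = 28.2

28.2


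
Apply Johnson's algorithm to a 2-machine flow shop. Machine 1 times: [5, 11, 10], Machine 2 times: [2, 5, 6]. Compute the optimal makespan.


Apply Johnson's rule:
  Group 1 (a <= b): []
  Group 2 (a > b): [(3, 10, 6), (2, 11, 5), (1, 5, 2)]
Optimal job order: [3, 2, 1]
Schedule:
  Job 3: M1 done at 10, M2 done at 16
  Job 2: M1 done at 21, M2 done at 26
  Job 1: M1 done at 26, M2 done at 28
Makespan = 28

28


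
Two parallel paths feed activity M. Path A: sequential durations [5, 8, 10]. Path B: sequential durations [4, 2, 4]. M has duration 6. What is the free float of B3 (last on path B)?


ES(B3) = sum of predecessors on chain B = 6
EF(B3) = ES + duration = 6 + 4 = 10
Successor of B3 is M. ES(M) = max(sum(A), sum(B)) = max(23, 10) = 23
Free float = ES(successor) - EF(current) = 23 - 10 = 13

13


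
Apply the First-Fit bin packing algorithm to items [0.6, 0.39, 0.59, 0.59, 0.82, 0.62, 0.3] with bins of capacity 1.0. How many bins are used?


Place items sequentially using First-Fit:
  Item 0.6 -> new Bin 1
  Item 0.39 -> Bin 1 (now 0.99)
  Item 0.59 -> new Bin 2
  Item 0.59 -> new Bin 3
  Item 0.82 -> new Bin 4
  Item 0.62 -> new Bin 5
  Item 0.3 -> Bin 2 (now 0.89)
Total bins used = 5

5


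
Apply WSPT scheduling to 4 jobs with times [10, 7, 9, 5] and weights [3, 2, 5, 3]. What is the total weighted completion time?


Compute p/w ratios and sort ascending (WSPT): [(5, 3), (9, 5), (10, 3), (7, 2)]
Compute weighted completion times:
  Job (p=5,w=3): C=5, w*C=3*5=15
  Job (p=9,w=5): C=14, w*C=5*14=70
  Job (p=10,w=3): C=24, w*C=3*24=72
  Job (p=7,w=2): C=31, w*C=2*31=62
Total weighted completion time = 219

219


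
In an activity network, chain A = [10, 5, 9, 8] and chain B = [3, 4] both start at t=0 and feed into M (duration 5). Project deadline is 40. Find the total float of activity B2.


Forward pass: ES(B2) = sum of predecessors on chain B = 3
EF = ES + duration = 3 + 4 = 7
Backward pass: LF(M) = deadline = 40; LS(M) = 40 - 5 = 35
LF(B2) = LS(M) - sum(successors on chain B) = 35 - 0 = 35
LS = LF - duration = 35 - 4 = 31
Total float = LS - ES = 31 - 3 = 28

28


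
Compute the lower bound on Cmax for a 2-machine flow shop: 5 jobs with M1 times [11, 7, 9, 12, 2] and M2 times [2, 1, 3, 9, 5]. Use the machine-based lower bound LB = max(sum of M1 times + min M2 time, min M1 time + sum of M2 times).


LB1 = sum(M1 times) + min(M2 times) = 41 + 1 = 42
LB2 = min(M1 times) + sum(M2 times) = 2 + 20 = 22
Lower bound = max(LB1, LB2) = max(42, 22) = 42

42


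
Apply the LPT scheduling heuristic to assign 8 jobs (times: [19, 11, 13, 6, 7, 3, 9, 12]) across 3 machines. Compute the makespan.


Sort jobs in decreasing order (LPT): [19, 13, 12, 11, 9, 7, 6, 3]
Assign each job to the least loaded machine:
  Machine 1: jobs [19, 7], load = 26
  Machine 2: jobs [13, 9, 6], load = 28
  Machine 3: jobs [12, 11, 3], load = 26
Makespan = max load = 28

28


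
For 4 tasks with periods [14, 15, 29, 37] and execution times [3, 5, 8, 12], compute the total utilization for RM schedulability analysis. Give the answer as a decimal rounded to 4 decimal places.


Compute individual utilizations (exact fractions):
  Task 1: C/T = 3/14 (approx. 0.2143)
  Task 2: C/T = 5/15 = 1/3 (approx. 0.3333)
  Task 3: C/T = 8/29 (approx. 0.2759)
  Task 4: C/T = 12/37 (approx. 0.3243)
Total utilization U = 3/14 + 1/3 + 8/29 + 12/37 = 51727/45066
Rounded to 4 decimal places: U = 1.1478
RM (Liu & Layland) bound for 4 tasks = 0.756828; compare with U = 51727/45066 (approx. 1.147805)
U > 1, so the task set is not schedulable (processor overloaded).

1.1478


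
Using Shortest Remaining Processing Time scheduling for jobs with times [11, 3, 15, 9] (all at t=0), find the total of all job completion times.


Since all jobs arrive at t=0, SRPT equals SPT ordering.
SPT order: [3, 9, 11, 15]
Completion times:
  Job 1: p=3, C=3
  Job 2: p=9, C=12
  Job 3: p=11, C=23
  Job 4: p=15, C=38
Total completion time = 3 + 12 + 23 + 38 = 76

76


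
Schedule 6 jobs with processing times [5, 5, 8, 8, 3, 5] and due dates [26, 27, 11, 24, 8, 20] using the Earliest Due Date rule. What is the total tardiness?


Sort by due date (EDD order): [(3, 8), (8, 11), (5, 20), (8, 24), (5, 26), (5, 27)]
Compute completion times and tardiness:
  Job 1: p=3, d=8, C=3, tardiness=max(0,3-8)=0
  Job 2: p=8, d=11, C=11, tardiness=max(0,11-11)=0
  Job 3: p=5, d=20, C=16, tardiness=max(0,16-20)=0
  Job 4: p=8, d=24, C=24, tardiness=max(0,24-24)=0
  Job 5: p=5, d=26, C=29, tardiness=max(0,29-26)=3
  Job 6: p=5, d=27, C=34, tardiness=max(0,34-27)=7
Total tardiness = 10

10


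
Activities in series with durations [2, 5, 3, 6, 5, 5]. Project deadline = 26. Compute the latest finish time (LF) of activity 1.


LF(activity 1) = deadline - sum of successor durations
Successors: activities 2 through 6 with durations [5, 3, 6, 5, 5]
Sum of successor durations = 24
LF = 26 - 24 = 2

2


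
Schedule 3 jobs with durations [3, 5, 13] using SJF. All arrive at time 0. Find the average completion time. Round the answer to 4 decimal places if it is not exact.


SJF order (ascending): [3, 5, 13]
Completion times:
  Job 1: burst=3, C=3
  Job 2: burst=5, C=8
  Job 3: burst=13, C=21
Average completion = 32/3 = 10.6667

10.6667


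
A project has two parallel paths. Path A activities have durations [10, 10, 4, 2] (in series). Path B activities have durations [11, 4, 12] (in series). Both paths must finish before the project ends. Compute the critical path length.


Path A total = 10 + 10 + 4 + 2 = 26
Path B total = 11 + 4 + 12 = 27
Critical path = longest path = max(26, 27) = 27

27


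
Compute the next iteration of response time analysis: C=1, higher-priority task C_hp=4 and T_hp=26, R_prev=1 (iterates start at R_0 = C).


R_next = C + ceil(R_prev / T_hp) * C_hp
ceil(1 / 26) = ceil(0.0385) = 1
Interference = 1 * 4 = 4
R_next = 1 + 4 = 5

5


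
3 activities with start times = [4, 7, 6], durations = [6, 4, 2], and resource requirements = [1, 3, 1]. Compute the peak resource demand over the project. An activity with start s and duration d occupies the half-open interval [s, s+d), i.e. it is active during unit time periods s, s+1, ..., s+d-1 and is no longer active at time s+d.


Each activity i is active on [start_i, start_i + duration_i).
Compute total resource usage per time slot:
  t=0: active resources = [], total = 0
  t=1: active resources = [], total = 0
  t=2: active resources = [], total = 0
  t=3: active resources = [], total = 0
  t=4: active resources = [1], total = 1
  t=5: active resources = [1], total = 1
  t=6: active resources = [1, 1], total = 2
  t=7: active resources = [1, 3, 1], total = 5
  t=8: active resources = [1, 3], total = 4
  t=9: active resources = [1, 3], total = 4
  t=10: active resources = [3], total = 3
Peak resource demand = 5

5


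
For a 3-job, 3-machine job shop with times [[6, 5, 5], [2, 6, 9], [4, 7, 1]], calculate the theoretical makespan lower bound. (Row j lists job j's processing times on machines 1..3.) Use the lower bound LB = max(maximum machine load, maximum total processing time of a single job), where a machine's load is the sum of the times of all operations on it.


Machine loads:
  Machine 1: 6 + 2 + 4 = 12
  Machine 2: 5 + 6 + 7 = 18
  Machine 3: 5 + 9 + 1 = 15
Max machine load = 18
Job totals:
  Job 1: 16
  Job 2: 17
  Job 3: 12
Max job total = 17
Lower bound = max(18, 17) = 18

18


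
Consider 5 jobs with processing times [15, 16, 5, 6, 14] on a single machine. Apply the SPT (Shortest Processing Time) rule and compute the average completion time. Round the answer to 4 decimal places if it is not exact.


Sort jobs by processing time (SPT order): [5, 6, 14, 15, 16]
Compute completion times sequentially:
  Job 1: processing = 5, completes at 5
  Job 2: processing = 6, completes at 11
  Job 3: processing = 14, completes at 25
  Job 4: processing = 15, completes at 40
  Job 5: processing = 16, completes at 56
Sum of completion times = 137
Average completion time = 137/5 = 27.4

27.4


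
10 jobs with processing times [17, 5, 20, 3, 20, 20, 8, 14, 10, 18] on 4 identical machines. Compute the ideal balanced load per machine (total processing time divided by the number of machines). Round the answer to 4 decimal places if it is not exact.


Total processing time = 17 + 5 + 20 + 3 + 20 + 20 + 8 + 14 + 10 + 18 = 135
Number of machines = 4
Ideal balanced load = 135 / 4 = 33.75

33.75


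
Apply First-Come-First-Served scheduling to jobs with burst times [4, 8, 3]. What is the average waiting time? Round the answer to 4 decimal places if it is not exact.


FCFS order (as given): [4, 8, 3]
Waiting times:
  Job 1: wait = 0
  Job 2: wait = 4
  Job 3: wait = 12
Sum of waiting times = 16
Average waiting time = 16/3 = 5.3333

5.3333


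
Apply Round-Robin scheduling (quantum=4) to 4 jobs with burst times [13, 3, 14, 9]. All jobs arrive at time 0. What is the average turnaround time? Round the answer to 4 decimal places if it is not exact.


Time quantum = 4
Execution trace:
  J1 runs 4 units, time = 4
  J2 runs 3 units, time = 7
  J3 runs 4 units, time = 11
  J4 runs 4 units, time = 15
  J1 runs 4 units, time = 19
  J3 runs 4 units, time = 23
  J4 runs 4 units, time = 27
  J1 runs 4 units, time = 31
  J3 runs 4 units, time = 35
  J4 runs 1 units, time = 36
  J1 runs 1 units, time = 37
  J3 runs 2 units, time = 39
Finish times: [37, 7, 39, 36]
Average turnaround = 119/4 = 29.75

29.75


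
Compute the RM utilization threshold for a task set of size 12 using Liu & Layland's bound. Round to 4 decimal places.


Compute 2^(1/12) = 1.0594630944
Subtract 1: 1.0594630944 - 1 = 0.0594630944
Multiply by n: 12 * 0.0594630944 = 0.7135571328
Round to 4 dp: 0.7136

0.7136


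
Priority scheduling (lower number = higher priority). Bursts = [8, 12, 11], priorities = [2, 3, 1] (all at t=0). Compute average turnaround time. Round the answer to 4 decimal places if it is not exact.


Sort by priority (ascending = highest first):
Order: [(1, 11), (2, 8), (3, 12)]
Completion times:
  Priority 1, burst=11, C=11
  Priority 2, burst=8, C=19
  Priority 3, burst=12, C=31
Average turnaround = 61/3 = 20.3333

20.3333


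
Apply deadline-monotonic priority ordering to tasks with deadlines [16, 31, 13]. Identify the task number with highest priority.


Sort tasks by relative deadline (ascending):
  Task 3: deadline = 13
  Task 1: deadline = 16
  Task 2: deadline = 31
Priority order (highest first): [3, 1, 2]
Highest priority task = 3

3


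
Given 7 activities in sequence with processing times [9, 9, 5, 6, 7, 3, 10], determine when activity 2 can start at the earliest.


Activity 2 starts after activities 1 through 1 complete.
Predecessor durations: [9]
ES = 9 = 9

9


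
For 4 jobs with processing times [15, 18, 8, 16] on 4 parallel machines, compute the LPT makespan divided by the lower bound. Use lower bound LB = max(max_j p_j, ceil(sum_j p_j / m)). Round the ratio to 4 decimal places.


LPT order: [18, 16, 15, 8]
Machine loads after assignment: [18, 16, 15, 8]
LPT makespan = 18
Lower bound = max(max_job, ceil(total/4)) = max(18, 15) = 18
Ratio = 18 / 18 = 1.0

1.0


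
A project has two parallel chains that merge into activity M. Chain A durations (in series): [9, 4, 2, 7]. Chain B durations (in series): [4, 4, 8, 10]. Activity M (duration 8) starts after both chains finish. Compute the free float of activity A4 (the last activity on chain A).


ES(A4) = sum of predecessors on chain A = 15
EF(A4) = ES + duration = 15 + 7 = 22
Successor of A4 is M. ES(M) = max(sum(A), sum(B)) = max(22, 26) = 26
Free float = ES(successor) - EF(current) = 26 - 22 = 4

4


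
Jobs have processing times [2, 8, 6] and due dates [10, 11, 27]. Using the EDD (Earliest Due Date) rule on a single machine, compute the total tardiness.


Sort by due date (EDD order): [(2, 10), (8, 11), (6, 27)]
Compute completion times and tardiness:
  Job 1: p=2, d=10, C=2, tardiness=max(0,2-10)=0
  Job 2: p=8, d=11, C=10, tardiness=max(0,10-11)=0
  Job 3: p=6, d=27, C=16, tardiness=max(0,16-27)=0
Total tardiness = 0

0


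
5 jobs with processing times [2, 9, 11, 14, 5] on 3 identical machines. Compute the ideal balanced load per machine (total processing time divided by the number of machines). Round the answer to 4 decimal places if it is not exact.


Total processing time = 2 + 9 + 11 + 14 + 5 = 41
Number of machines = 3
Ideal balanced load = 41 / 3 = 13.6667

13.6667


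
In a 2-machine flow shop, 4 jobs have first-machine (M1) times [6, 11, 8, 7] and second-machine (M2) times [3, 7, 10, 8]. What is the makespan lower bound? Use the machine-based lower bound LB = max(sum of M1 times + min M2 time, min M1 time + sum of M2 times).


LB1 = sum(M1 times) + min(M2 times) = 32 + 3 = 35
LB2 = min(M1 times) + sum(M2 times) = 6 + 28 = 34
Lower bound = max(LB1, LB2) = max(35, 34) = 35

35


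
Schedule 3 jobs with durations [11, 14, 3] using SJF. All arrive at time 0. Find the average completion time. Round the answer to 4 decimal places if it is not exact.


SJF order (ascending): [3, 11, 14]
Completion times:
  Job 1: burst=3, C=3
  Job 2: burst=11, C=14
  Job 3: burst=14, C=28
Average completion = 45/3 = 15.0

15.0


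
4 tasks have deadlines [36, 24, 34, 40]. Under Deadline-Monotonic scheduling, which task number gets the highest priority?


Sort tasks by relative deadline (ascending):
  Task 2: deadline = 24
  Task 3: deadline = 34
  Task 1: deadline = 36
  Task 4: deadline = 40
Priority order (highest first): [2, 3, 1, 4]
Highest priority task = 2

2


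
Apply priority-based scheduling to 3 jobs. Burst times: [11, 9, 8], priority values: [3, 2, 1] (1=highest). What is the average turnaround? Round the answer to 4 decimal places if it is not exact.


Sort by priority (ascending = highest first):
Order: [(1, 8), (2, 9), (3, 11)]
Completion times:
  Priority 1, burst=8, C=8
  Priority 2, burst=9, C=17
  Priority 3, burst=11, C=28
Average turnaround = 53/3 = 17.6667

17.6667


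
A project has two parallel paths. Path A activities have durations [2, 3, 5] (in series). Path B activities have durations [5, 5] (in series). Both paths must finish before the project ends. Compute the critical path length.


Path A total = 2 + 3 + 5 = 10
Path B total = 5 + 5 = 10
Critical path = longest path = max(10, 10) = 10

10


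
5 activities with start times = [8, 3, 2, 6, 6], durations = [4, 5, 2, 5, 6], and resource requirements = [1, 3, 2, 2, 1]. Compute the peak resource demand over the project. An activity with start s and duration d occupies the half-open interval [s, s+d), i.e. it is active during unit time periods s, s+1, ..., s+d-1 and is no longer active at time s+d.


Each activity i is active on [start_i, start_i + duration_i).
Compute total resource usage per time slot:
  t=0: active resources = [], total = 0
  t=1: active resources = [], total = 0
  t=2: active resources = [2], total = 2
  t=3: active resources = [3, 2], total = 5
  t=4: active resources = [3], total = 3
  t=5: active resources = [3], total = 3
  t=6: active resources = [3, 2, 1], total = 6
  t=7: active resources = [3, 2, 1], total = 6
  t=8: active resources = [1, 2, 1], total = 4
  t=9: active resources = [1, 2, 1], total = 4
  t=10: active resources = [1, 2, 1], total = 4
  t=11: active resources = [1, 1], total = 2
Peak resource demand = 6

6


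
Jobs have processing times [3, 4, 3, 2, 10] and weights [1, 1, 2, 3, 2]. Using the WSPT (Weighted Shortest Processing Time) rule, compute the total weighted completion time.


Compute p/w ratios and sort ascending (WSPT): [(2, 3), (3, 2), (3, 1), (4, 1), (10, 2)]
Compute weighted completion times:
  Job (p=2,w=3): C=2, w*C=3*2=6
  Job (p=3,w=2): C=5, w*C=2*5=10
  Job (p=3,w=1): C=8, w*C=1*8=8
  Job (p=4,w=1): C=12, w*C=1*12=12
  Job (p=10,w=2): C=22, w*C=2*22=44
Total weighted completion time = 80

80


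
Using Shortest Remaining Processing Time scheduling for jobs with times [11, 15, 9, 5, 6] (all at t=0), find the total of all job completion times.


Since all jobs arrive at t=0, SRPT equals SPT ordering.
SPT order: [5, 6, 9, 11, 15]
Completion times:
  Job 1: p=5, C=5
  Job 2: p=6, C=11
  Job 3: p=9, C=20
  Job 4: p=11, C=31
  Job 5: p=15, C=46
Total completion time = 5 + 11 + 20 + 31 + 46 = 113

113


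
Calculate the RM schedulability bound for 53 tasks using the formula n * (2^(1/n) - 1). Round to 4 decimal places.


Compute 2^(1/53) = 1.0131641430
Subtract 1: 1.0131641430 - 1 = 0.0131641430
Multiply by n: 53 * 0.0131641430 = 0.6976995790
Round to 4 dp: 0.6977

0.6977


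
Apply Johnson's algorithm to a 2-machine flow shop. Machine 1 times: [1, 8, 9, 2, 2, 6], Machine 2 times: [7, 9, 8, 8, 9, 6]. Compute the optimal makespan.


Apply Johnson's rule:
  Group 1 (a <= b): [(1, 1, 7), (4, 2, 8), (5, 2, 9), (6, 6, 6), (2, 8, 9)]
  Group 2 (a > b): [(3, 9, 8)]
Optimal job order: [1, 4, 5, 6, 2, 3]
Schedule:
  Job 1: M1 done at 1, M2 done at 8
  Job 4: M1 done at 3, M2 done at 16
  Job 5: M1 done at 5, M2 done at 25
  Job 6: M1 done at 11, M2 done at 31
  Job 2: M1 done at 19, M2 done at 40
  Job 3: M1 done at 28, M2 done at 48
Makespan = 48

48


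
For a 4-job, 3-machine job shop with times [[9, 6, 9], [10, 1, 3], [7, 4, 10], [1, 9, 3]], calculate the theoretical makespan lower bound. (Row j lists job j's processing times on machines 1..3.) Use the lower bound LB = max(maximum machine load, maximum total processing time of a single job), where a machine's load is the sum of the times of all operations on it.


Machine loads:
  Machine 1: 9 + 10 + 7 + 1 = 27
  Machine 2: 6 + 1 + 4 + 9 = 20
  Machine 3: 9 + 3 + 10 + 3 = 25
Max machine load = 27
Job totals:
  Job 1: 24
  Job 2: 14
  Job 3: 21
  Job 4: 13
Max job total = 24
Lower bound = max(27, 24) = 27

27


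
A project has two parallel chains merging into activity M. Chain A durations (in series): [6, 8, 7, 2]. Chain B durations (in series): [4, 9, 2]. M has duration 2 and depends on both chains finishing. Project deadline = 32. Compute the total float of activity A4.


Forward pass: ES(A4) = sum of predecessors on chain A = 21
EF = ES + duration = 21 + 2 = 23
Backward pass: LF(M) = deadline = 32; LS(M) = 32 - 2 = 30
LF(A4) = LS(M) - sum(successors on chain A) = 30 - 0 = 30
LS = LF - duration = 30 - 2 = 28
Total float = LS - ES = 28 - 21 = 7

7


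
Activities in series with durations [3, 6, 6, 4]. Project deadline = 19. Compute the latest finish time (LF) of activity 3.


LF(activity 3) = deadline - sum of successor durations
Successors: activities 4 through 4 with durations [4]
Sum of successor durations = 4
LF = 19 - 4 = 15

15


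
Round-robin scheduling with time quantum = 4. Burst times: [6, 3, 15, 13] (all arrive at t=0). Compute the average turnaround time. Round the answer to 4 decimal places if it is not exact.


Time quantum = 4
Execution trace:
  J1 runs 4 units, time = 4
  J2 runs 3 units, time = 7
  J3 runs 4 units, time = 11
  J4 runs 4 units, time = 15
  J1 runs 2 units, time = 17
  J3 runs 4 units, time = 21
  J4 runs 4 units, time = 25
  J3 runs 4 units, time = 29
  J4 runs 4 units, time = 33
  J3 runs 3 units, time = 36
  J4 runs 1 units, time = 37
Finish times: [17, 7, 36, 37]
Average turnaround = 97/4 = 24.25

24.25


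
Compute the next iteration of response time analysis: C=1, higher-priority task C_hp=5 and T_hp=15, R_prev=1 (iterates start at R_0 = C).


R_next = C + ceil(R_prev / T_hp) * C_hp
ceil(1 / 15) = ceil(0.0667) = 1
Interference = 1 * 5 = 5
R_next = 1 + 5 = 6

6


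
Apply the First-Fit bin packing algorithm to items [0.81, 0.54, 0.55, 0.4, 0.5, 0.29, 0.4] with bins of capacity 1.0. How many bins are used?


Place items sequentially using First-Fit:
  Item 0.81 -> new Bin 1
  Item 0.54 -> new Bin 2
  Item 0.55 -> new Bin 3
  Item 0.4 -> Bin 2 (now 0.94)
  Item 0.5 -> new Bin 4
  Item 0.29 -> Bin 3 (now 0.84)
  Item 0.4 -> Bin 4 (now 0.9)
Total bins used = 4

4


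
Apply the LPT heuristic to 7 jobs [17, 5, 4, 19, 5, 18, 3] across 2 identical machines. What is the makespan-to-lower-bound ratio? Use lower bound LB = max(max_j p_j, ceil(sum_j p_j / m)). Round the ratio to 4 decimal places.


LPT order: [19, 18, 17, 5, 5, 4, 3]
Machine loads after assignment: [36, 35]
LPT makespan = 36
Lower bound = max(max_job, ceil(total/2)) = max(19, 36) = 36
Ratio = 36 / 36 = 1.0

1.0


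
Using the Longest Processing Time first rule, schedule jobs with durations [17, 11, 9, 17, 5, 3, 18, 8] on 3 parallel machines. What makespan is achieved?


Sort jobs in decreasing order (LPT): [18, 17, 17, 11, 9, 8, 5, 3]
Assign each job to the least loaded machine:
  Machine 1: jobs [18, 8, 5], load = 31
  Machine 2: jobs [17, 11], load = 28
  Machine 3: jobs [17, 9, 3], load = 29
Makespan = max load = 31

31


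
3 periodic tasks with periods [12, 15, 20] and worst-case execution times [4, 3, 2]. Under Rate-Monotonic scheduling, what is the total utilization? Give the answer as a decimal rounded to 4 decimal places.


Compute individual utilizations (exact fractions):
  Task 1: C/T = 4/12 = 1/3 (approx. 0.3333)
  Task 2: C/T = 3/15 = 1/5 (approx. 0.2)
  Task 3: C/T = 2/20 = 1/10 (approx. 0.1)
Total utilization U = 1/3 + 1/5 + 1/10 = 19/30
Rounded to 4 decimal places: U = 0.6333
RM (Liu & Layland) bound for 3 tasks = 0.779763; compare with U = 19/30 (approx. 0.633333)
U <= bound, so schedulable by RM sufficient condition.

0.6333


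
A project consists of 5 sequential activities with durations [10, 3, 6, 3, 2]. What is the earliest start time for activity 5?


Activity 5 starts after activities 1 through 4 complete.
Predecessor durations: [10, 3, 6, 3]
ES = 10 + 3 + 6 + 3 = 22

22


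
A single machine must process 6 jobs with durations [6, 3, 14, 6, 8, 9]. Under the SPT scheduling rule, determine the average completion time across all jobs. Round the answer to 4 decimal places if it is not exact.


Sort jobs by processing time (SPT order): [3, 6, 6, 8, 9, 14]
Compute completion times sequentially:
  Job 1: processing = 3, completes at 3
  Job 2: processing = 6, completes at 9
  Job 3: processing = 6, completes at 15
  Job 4: processing = 8, completes at 23
  Job 5: processing = 9, completes at 32
  Job 6: processing = 14, completes at 46
Sum of completion times = 128
Average completion time = 128/6 = 21.3333

21.3333


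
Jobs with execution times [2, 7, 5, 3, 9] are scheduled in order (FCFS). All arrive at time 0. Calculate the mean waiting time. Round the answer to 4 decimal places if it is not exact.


FCFS order (as given): [2, 7, 5, 3, 9]
Waiting times:
  Job 1: wait = 0
  Job 2: wait = 2
  Job 3: wait = 9
  Job 4: wait = 14
  Job 5: wait = 17
Sum of waiting times = 42
Average waiting time = 42/5 = 8.4

8.4


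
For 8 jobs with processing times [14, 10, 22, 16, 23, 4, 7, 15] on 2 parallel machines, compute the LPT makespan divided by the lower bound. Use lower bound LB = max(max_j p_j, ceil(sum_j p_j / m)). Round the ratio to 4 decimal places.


LPT order: [23, 22, 16, 15, 14, 10, 7, 4]
Machine loads after assignment: [56, 55]
LPT makespan = 56
Lower bound = max(max_job, ceil(total/2)) = max(23, 56) = 56
Ratio = 56 / 56 = 1.0

1.0


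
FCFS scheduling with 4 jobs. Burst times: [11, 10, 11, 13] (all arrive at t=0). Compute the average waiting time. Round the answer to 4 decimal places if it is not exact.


FCFS order (as given): [11, 10, 11, 13]
Waiting times:
  Job 1: wait = 0
  Job 2: wait = 11
  Job 3: wait = 21
  Job 4: wait = 32
Sum of waiting times = 64
Average waiting time = 64/4 = 16.0

16.0


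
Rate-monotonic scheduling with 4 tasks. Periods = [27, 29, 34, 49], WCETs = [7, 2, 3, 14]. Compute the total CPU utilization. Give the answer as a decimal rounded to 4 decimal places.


Compute individual utilizations (exact fractions):
  Task 1: C/T = 7/27 (approx. 0.2593)
  Task 2: C/T = 2/29 (approx. 0.069)
  Task 3: C/T = 3/34 (approx. 0.0882)
  Task 4: C/T = 14/49 = 2/7 (approx. 0.2857)
Total utilization U = 7/27 + 2/29 + 3/34 + 2/7 = 130853/186354
Rounded to 4 decimal places: U = 0.7022
RM (Liu & Layland) bound for 4 tasks = 0.756828; compare with U = 130853/186354 (approx. 0.702174)
U <= bound, so schedulable by RM sufficient condition.

0.7022


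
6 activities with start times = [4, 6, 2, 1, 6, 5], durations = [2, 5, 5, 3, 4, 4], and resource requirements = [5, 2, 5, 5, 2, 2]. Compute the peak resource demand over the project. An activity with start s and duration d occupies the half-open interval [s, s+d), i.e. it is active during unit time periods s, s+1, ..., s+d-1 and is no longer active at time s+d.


Each activity i is active on [start_i, start_i + duration_i).
Compute total resource usage per time slot:
  t=0: active resources = [], total = 0
  t=1: active resources = [5], total = 5
  t=2: active resources = [5, 5], total = 10
  t=3: active resources = [5, 5], total = 10
  t=4: active resources = [5, 5], total = 10
  t=5: active resources = [5, 5, 2], total = 12
  t=6: active resources = [2, 5, 2, 2], total = 11
  t=7: active resources = [2, 2, 2], total = 6
  t=8: active resources = [2, 2, 2], total = 6
  t=9: active resources = [2, 2], total = 4
  t=10: active resources = [2], total = 2
Peak resource demand = 12

12


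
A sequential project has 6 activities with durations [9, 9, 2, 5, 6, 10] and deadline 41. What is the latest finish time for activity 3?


LF(activity 3) = deadline - sum of successor durations
Successors: activities 4 through 6 with durations [5, 6, 10]
Sum of successor durations = 21
LF = 41 - 21 = 20

20


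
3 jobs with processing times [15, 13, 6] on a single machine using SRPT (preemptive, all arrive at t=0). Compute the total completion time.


Since all jobs arrive at t=0, SRPT equals SPT ordering.
SPT order: [6, 13, 15]
Completion times:
  Job 1: p=6, C=6
  Job 2: p=13, C=19
  Job 3: p=15, C=34
Total completion time = 6 + 19 + 34 = 59

59


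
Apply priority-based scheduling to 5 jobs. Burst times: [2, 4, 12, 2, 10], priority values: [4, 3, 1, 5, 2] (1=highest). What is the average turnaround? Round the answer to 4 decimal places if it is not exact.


Sort by priority (ascending = highest first):
Order: [(1, 12), (2, 10), (3, 4), (4, 2), (5, 2)]
Completion times:
  Priority 1, burst=12, C=12
  Priority 2, burst=10, C=22
  Priority 3, burst=4, C=26
  Priority 4, burst=2, C=28
  Priority 5, burst=2, C=30
Average turnaround = 118/5 = 23.6

23.6


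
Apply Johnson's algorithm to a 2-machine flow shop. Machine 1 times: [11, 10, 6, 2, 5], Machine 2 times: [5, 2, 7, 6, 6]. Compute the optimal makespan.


Apply Johnson's rule:
  Group 1 (a <= b): [(4, 2, 6), (5, 5, 6), (3, 6, 7)]
  Group 2 (a > b): [(1, 11, 5), (2, 10, 2)]
Optimal job order: [4, 5, 3, 1, 2]
Schedule:
  Job 4: M1 done at 2, M2 done at 8
  Job 5: M1 done at 7, M2 done at 14
  Job 3: M1 done at 13, M2 done at 21
  Job 1: M1 done at 24, M2 done at 29
  Job 2: M1 done at 34, M2 done at 36
Makespan = 36

36


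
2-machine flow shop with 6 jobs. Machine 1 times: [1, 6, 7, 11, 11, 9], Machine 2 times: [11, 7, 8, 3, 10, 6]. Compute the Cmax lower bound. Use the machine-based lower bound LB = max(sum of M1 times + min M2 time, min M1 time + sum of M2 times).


LB1 = sum(M1 times) + min(M2 times) = 45 + 3 = 48
LB2 = min(M1 times) + sum(M2 times) = 1 + 45 = 46
Lower bound = max(LB1, LB2) = max(48, 46) = 48

48


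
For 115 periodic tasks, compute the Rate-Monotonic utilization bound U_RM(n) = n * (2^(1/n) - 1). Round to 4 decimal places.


Compute 2^(1/115) = 1.0060455679
Subtract 1: 1.0060455679 - 1 = 0.0060455679
Multiply by n: 115 * 0.0060455679 = 0.6952403085
Round to 4 dp: 0.6952

0.6952


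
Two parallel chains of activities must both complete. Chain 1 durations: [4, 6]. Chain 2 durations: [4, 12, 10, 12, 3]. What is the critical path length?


Path A total = 4 + 6 = 10
Path B total = 4 + 12 + 10 + 12 + 3 = 41
Critical path = longest path = max(10, 41) = 41

41


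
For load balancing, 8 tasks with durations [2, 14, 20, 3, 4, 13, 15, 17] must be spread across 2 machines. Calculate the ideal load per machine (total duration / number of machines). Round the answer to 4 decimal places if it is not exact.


Total processing time = 2 + 14 + 20 + 3 + 4 + 13 + 15 + 17 = 88
Number of machines = 2
Ideal balanced load = 88 / 2 = 44.0

44.0


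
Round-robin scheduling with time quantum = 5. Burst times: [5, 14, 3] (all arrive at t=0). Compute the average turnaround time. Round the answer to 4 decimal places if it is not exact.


Time quantum = 5
Execution trace:
  J1 runs 5 units, time = 5
  J2 runs 5 units, time = 10
  J3 runs 3 units, time = 13
  J2 runs 5 units, time = 18
  J2 runs 4 units, time = 22
Finish times: [5, 22, 13]
Average turnaround = 40/3 = 13.3333

13.3333


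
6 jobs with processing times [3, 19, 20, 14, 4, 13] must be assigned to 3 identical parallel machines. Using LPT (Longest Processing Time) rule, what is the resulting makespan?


Sort jobs in decreasing order (LPT): [20, 19, 14, 13, 4, 3]
Assign each job to the least loaded machine:
  Machine 1: jobs [20, 3], load = 23
  Machine 2: jobs [19, 4], load = 23
  Machine 3: jobs [14, 13], load = 27
Makespan = max load = 27

27


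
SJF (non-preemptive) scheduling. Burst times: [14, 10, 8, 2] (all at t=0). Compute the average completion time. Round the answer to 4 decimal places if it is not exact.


SJF order (ascending): [2, 8, 10, 14]
Completion times:
  Job 1: burst=2, C=2
  Job 2: burst=8, C=10
  Job 3: burst=10, C=20
  Job 4: burst=14, C=34
Average completion = 66/4 = 16.5

16.5


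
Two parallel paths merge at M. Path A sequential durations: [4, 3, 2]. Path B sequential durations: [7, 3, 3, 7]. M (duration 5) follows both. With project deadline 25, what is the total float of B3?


Forward pass: ES(B3) = sum of predecessors on chain B = 10
EF = ES + duration = 10 + 3 = 13
Backward pass: LF(M) = deadline = 25; LS(M) = 25 - 5 = 20
LF(B3) = LS(M) - sum(successors on chain B) = 20 - 7 = 13
LS = LF - duration = 13 - 3 = 10
Total float = LS - ES = 10 - 10 = 0

0


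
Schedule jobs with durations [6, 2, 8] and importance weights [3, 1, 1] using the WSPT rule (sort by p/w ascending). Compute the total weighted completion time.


Compute p/w ratios and sort ascending (WSPT): [(6, 3), (2, 1), (8, 1)]
Compute weighted completion times:
  Job (p=6,w=3): C=6, w*C=3*6=18
  Job (p=2,w=1): C=8, w*C=1*8=8
  Job (p=8,w=1): C=16, w*C=1*16=16
Total weighted completion time = 42

42


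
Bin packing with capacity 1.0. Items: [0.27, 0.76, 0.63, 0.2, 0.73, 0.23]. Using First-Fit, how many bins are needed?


Place items sequentially using First-Fit:
  Item 0.27 -> new Bin 1
  Item 0.76 -> new Bin 2
  Item 0.63 -> Bin 1 (now 0.9)
  Item 0.2 -> Bin 2 (now 0.96)
  Item 0.73 -> new Bin 3
  Item 0.23 -> Bin 3 (now 0.96)
Total bins used = 3

3


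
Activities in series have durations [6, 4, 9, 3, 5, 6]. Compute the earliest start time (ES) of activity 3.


Activity 3 starts after activities 1 through 2 complete.
Predecessor durations: [6, 4]
ES = 6 + 4 = 10

10


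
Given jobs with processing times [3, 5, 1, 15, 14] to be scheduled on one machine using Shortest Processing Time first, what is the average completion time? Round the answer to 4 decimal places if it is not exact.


Sort jobs by processing time (SPT order): [1, 3, 5, 14, 15]
Compute completion times sequentially:
  Job 1: processing = 1, completes at 1
  Job 2: processing = 3, completes at 4
  Job 3: processing = 5, completes at 9
  Job 4: processing = 14, completes at 23
  Job 5: processing = 15, completes at 38
Sum of completion times = 75
Average completion time = 75/5 = 15.0

15.0


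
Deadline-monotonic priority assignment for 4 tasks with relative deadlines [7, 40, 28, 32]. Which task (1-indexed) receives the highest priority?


Sort tasks by relative deadline (ascending):
  Task 1: deadline = 7
  Task 3: deadline = 28
  Task 4: deadline = 32
  Task 2: deadline = 40
Priority order (highest first): [1, 3, 4, 2]
Highest priority task = 1

1


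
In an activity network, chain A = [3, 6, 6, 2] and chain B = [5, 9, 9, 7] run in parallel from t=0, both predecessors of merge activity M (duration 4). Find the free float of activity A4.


ES(A4) = sum of predecessors on chain A = 15
EF(A4) = ES + duration = 15 + 2 = 17
Successor of A4 is M. ES(M) = max(sum(A), sum(B)) = max(17, 30) = 30
Free float = ES(successor) - EF(current) = 30 - 17 = 13

13


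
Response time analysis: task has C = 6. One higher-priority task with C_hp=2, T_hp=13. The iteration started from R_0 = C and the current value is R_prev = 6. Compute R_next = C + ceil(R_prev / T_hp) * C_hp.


R_next = C + ceil(R_prev / T_hp) * C_hp
ceil(6 / 13) = ceil(0.4615) = 1
Interference = 1 * 2 = 2
R_next = 6 + 2 = 8

8


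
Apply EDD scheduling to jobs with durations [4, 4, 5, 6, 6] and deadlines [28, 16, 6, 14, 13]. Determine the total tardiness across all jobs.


Sort by due date (EDD order): [(5, 6), (6, 13), (6, 14), (4, 16), (4, 28)]
Compute completion times and tardiness:
  Job 1: p=5, d=6, C=5, tardiness=max(0,5-6)=0
  Job 2: p=6, d=13, C=11, tardiness=max(0,11-13)=0
  Job 3: p=6, d=14, C=17, tardiness=max(0,17-14)=3
  Job 4: p=4, d=16, C=21, tardiness=max(0,21-16)=5
  Job 5: p=4, d=28, C=25, tardiness=max(0,25-28)=0
Total tardiness = 8

8


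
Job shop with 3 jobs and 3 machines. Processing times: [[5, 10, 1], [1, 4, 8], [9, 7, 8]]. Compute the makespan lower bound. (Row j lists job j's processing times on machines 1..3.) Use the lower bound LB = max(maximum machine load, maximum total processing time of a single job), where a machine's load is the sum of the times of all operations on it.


Machine loads:
  Machine 1: 5 + 1 + 9 = 15
  Machine 2: 10 + 4 + 7 = 21
  Machine 3: 1 + 8 + 8 = 17
Max machine load = 21
Job totals:
  Job 1: 16
  Job 2: 13
  Job 3: 24
Max job total = 24
Lower bound = max(21, 24) = 24

24


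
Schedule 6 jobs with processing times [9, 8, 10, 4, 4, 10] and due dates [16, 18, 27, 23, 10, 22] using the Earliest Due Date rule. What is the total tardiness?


Sort by due date (EDD order): [(4, 10), (9, 16), (8, 18), (10, 22), (4, 23), (10, 27)]
Compute completion times and tardiness:
  Job 1: p=4, d=10, C=4, tardiness=max(0,4-10)=0
  Job 2: p=9, d=16, C=13, tardiness=max(0,13-16)=0
  Job 3: p=8, d=18, C=21, tardiness=max(0,21-18)=3
  Job 4: p=10, d=22, C=31, tardiness=max(0,31-22)=9
  Job 5: p=4, d=23, C=35, tardiness=max(0,35-23)=12
  Job 6: p=10, d=27, C=45, tardiness=max(0,45-27)=18
Total tardiness = 42

42


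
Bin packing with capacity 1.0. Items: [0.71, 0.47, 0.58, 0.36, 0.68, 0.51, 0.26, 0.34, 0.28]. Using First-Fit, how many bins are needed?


Place items sequentially using First-Fit:
  Item 0.71 -> new Bin 1
  Item 0.47 -> new Bin 2
  Item 0.58 -> new Bin 3
  Item 0.36 -> Bin 2 (now 0.83)
  Item 0.68 -> new Bin 4
  Item 0.51 -> new Bin 5
  Item 0.26 -> Bin 1 (now 0.97)
  Item 0.34 -> Bin 3 (now 0.92)
  Item 0.28 -> Bin 4 (now 0.96)
Total bins used = 5

5


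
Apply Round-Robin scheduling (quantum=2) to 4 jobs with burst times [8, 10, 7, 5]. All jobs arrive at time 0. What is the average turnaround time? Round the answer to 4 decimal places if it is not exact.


Time quantum = 2
Execution trace:
  J1 runs 2 units, time = 2
  J2 runs 2 units, time = 4
  J3 runs 2 units, time = 6
  J4 runs 2 units, time = 8
  J1 runs 2 units, time = 10
  J2 runs 2 units, time = 12
  J3 runs 2 units, time = 14
  J4 runs 2 units, time = 16
  J1 runs 2 units, time = 18
  J2 runs 2 units, time = 20
  J3 runs 2 units, time = 22
  J4 runs 1 units, time = 23
  J1 runs 2 units, time = 25
  J2 runs 2 units, time = 27
  J3 runs 1 units, time = 28
  J2 runs 2 units, time = 30
Finish times: [25, 30, 28, 23]
Average turnaround = 106/4 = 26.5

26.5


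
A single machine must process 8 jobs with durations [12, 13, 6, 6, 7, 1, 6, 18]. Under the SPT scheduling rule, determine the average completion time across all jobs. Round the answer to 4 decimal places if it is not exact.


Sort jobs by processing time (SPT order): [1, 6, 6, 6, 7, 12, 13, 18]
Compute completion times sequentially:
  Job 1: processing = 1, completes at 1
  Job 2: processing = 6, completes at 7
  Job 3: processing = 6, completes at 13
  Job 4: processing = 6, completes at 19
  Job 5: processing = 7, completes at 26
  Job 6: processing = 12, completes at 38
  Job 7: processing = 13, completes at 51
  Job 8: processing = 18, completes at 69
Sum of completion times = 224
Average completion time = 224/8 = 28.0

28.0
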